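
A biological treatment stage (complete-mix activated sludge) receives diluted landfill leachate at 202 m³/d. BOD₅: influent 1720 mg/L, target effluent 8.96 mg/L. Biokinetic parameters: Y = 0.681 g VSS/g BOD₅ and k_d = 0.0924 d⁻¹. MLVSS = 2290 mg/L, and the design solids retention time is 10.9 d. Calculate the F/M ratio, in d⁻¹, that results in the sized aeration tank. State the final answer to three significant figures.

Steady-state biomass mass balance: V·X·(1 + k_d·θ_c) = Y·Q·(S₀ − S)·θ_c, so V = 0.681 × 202 × (1720 − 8.96) × 10.9 / [2290 × (1 + 0.0924 × 10.9)] = 2.57×10^6 / 4596 = 558.2 m³.
F/M = applied load / biomass = Q·S₀/(V·X) = 202 × 1720 / (558.2 × 2290) = 0.2718 d⁻¹.

F/M ≈ 0.272 d⁻¹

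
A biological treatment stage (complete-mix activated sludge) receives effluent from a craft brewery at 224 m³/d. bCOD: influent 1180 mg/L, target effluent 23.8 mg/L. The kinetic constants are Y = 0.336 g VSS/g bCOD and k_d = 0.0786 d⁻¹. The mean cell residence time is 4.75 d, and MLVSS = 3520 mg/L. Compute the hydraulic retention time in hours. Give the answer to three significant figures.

τ ≈ 9.16 h

From the SRT design equation V = Y Q (S₀−S) θ_c / [X (1 + k_d θ_c)] = 0.336 × 224 × (1180 − 23.8) × 4.75 / [3520 × (1 + 0.0786 × 4.75)] = 4.13×10^5 / 4834 = 85.50 m³.
Hydraulic retention time τ = V/Q = 85.50 / 224 = 0.3817 d = 9.161 h.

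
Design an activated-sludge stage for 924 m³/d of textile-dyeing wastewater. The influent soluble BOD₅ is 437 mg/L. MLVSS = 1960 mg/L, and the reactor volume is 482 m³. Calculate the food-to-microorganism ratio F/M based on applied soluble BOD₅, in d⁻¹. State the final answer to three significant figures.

Food-to-microorganism ratio F/M = Q S₀ / (V X) = 924 × 437 / (482.0 × 1960) = 0.4274 d⁻¹.

F/M ≈ 0.427 d⁻¹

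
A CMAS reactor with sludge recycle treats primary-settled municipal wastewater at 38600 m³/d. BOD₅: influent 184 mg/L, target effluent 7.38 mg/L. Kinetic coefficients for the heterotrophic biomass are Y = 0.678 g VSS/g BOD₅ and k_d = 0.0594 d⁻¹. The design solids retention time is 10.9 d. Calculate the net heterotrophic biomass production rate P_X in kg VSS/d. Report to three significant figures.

Correct the yield for decay: Y_obs = Y/(1 + k_d θ_c) = 0.678 / (1 + 0.0594 × 10.9) = 0.678 / 1.647 = 0.4115.
Mass of BOD₅ removed per day: Q(S₀ − S) = 38600 × 176.6 g/m³ = 6818 kg/d.
So the net sludge growth is P_X = 0.4115 × 6818 = 2806 kg VSS/d.

P_X ≈ 2810 kg VSS/d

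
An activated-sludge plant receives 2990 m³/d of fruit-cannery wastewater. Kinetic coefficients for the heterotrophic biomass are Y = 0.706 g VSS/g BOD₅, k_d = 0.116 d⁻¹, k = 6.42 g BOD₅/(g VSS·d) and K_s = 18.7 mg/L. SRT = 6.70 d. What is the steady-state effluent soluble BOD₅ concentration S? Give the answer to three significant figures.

Effluent substrate depends only on kinetics and SRT: S = K_s(1 + k_d θ_c) / [θ_c(Yk − k_d) − 1] = 18.7 × (1 + 0.116 × 6.70) / [6.70 × (0.706 × 6.42 − 0.116) − 1] = 33.23 / 28.59 = 1.162 mg/L.

S ≈ 1.16 mg/L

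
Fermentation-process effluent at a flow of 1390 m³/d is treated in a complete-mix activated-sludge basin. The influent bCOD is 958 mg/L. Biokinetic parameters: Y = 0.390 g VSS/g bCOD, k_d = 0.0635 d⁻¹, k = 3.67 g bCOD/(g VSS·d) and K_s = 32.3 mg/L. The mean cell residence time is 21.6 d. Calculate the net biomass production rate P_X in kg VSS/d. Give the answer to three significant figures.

Effluent substrate depends only on kinetics and SRT: S = K_s(1 + k_d θ_c) / [θ_c(Yk − k_d) − 1] = 32.3 × (1 + 0.0635 × 21.6) / [21.6 × (0.390 × 3.67 − 0.0635) − 1] = 76.60 / 28.54 = 2.684 mg/L.
Correct the yield for decay: Y_obs = Y/(1 + k_d θ_c) = 0.390 / (1 + 0.0635 × 21.6) = 0.390 / 2.372 = 0.1644.
Q·(S₀ − S) = 1390 × (958 − 2.68) × 10⁻³ = 1328 kg/d removed.
P_X = Y_obs · Q(S₀ − S) = 0.1644 × 1328 = 218.4 kg VSS/d.

P_X ≈ 218 kg VSS/d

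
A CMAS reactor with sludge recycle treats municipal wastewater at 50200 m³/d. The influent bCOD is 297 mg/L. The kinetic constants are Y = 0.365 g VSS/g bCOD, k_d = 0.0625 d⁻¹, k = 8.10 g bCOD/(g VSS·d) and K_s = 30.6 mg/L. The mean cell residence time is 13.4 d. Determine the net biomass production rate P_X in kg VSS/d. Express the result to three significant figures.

P_X ≈ 2950 kg VSS/d

Effluent substrate depends only on kinetics and SRT: S = K_s(1 + k_d θ_c) / [θ_c(Yk − k_d) − 1] = 30.6 × (1 + 0.0625 × 13.4) / [13.4 × (0.365 × 8.10 − 0.0625) − 1] = 56.23 / 37.78 = 1.488 mg/L.
The observed yield is Y_obs = Y/(1 + k_d·θ_c) = 0.365 / (1 + 0.0625 × 13.4) = 0.365 / 1.837 = 0.1986 g VSS per g bCOD removed.
Substrate removed = Q·(S₀ − S) = 50200 m³/d × (297 − 1.49) g/m³ = 1.48×10^7 g/d = 14835 kg/d.
Net biomass production P_X = Y_obs × Q·(S₀ − S) = 0.1986 × 14835 = 2947 kg VSS/d.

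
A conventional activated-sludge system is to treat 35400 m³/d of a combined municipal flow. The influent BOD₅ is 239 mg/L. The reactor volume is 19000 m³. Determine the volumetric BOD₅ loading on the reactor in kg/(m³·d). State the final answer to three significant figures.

Volumetric loading L_v = Q·S₀ / V = 35400 × 239 g/m³ / 19000 m³ = 445.3 g/(m³·d) = 0.4453 kg BOD₅/(m³·d).

L_v ≈ 0.445 kg BOD₅/(m³·d)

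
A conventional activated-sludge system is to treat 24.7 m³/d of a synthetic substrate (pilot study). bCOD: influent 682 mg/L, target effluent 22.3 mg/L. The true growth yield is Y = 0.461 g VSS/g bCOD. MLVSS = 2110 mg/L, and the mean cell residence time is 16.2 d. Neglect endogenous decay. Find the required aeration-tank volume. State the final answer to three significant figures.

With k_d = 0 the design equation reduces to V = Y Q (S₀−S) θ_c / X = 0.461 × 24.7 × (682 − 22.3) × 16.2 / 2110 = 57.67 m³.

V ≈ 57.7 m³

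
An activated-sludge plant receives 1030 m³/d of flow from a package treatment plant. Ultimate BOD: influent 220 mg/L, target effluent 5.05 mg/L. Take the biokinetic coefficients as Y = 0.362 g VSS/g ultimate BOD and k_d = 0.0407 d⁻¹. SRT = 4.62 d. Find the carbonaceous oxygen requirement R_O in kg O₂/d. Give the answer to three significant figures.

Y_obs = Y / (1 + k_d θ_c) = 0.362 / (1 + 0.0407 × 4.62) = 0.362 / 1.188 = 0.3047.
Mass of ultimate BOD removed per day: Q(S₀ − S) = 1030 × 214.9 g/m³ = 221.4 kg/d.
Net sludge production P_X = 0.3047 × 221.4 = 67.46 kg VSS/d.
Carbonaceous O₂ demand = substrate oxidised − cell-mass equivalent = 221.4 − 1.42 × 67.46 = 125.6 kg O₂/d.

R_O ≈ 126 kg O₂/d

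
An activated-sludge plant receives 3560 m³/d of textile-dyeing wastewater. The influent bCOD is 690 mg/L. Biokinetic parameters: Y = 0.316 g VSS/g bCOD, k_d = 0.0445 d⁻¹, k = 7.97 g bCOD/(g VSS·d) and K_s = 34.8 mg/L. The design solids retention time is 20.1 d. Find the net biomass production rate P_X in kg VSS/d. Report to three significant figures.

P_X ≈ 409 kg VSS/d

For a completely mixed reactor with recycle the Lawrence–McCarty relation gives S = K_s·(1 + k_d·θ_c) / [θ_c·(Y·k − k_d) − 1] = 34.8 × (1 + 0.0445 × 20.1) / [20.1 × (0.316 × 7.97 − 0.0445) − 1] = 65.93 / 48.73 = 1.353 mg/L.
Correct the yield for decay: Y_obs = Y/(1 + k_d θ_c) = 0.316 / (1 + 0.0445 × 20.1) = 0.316 / 1.894 = 0.1668.
ΔS = 690 − 1.35 = 688.6 mg/L, so the substrate removal rate is 3560 × 688.6/1000 = 2452 kg bCOD/d.
Biomass produced: P_X = Y_obs·Q·ΔS = 0.1668 × 2452 ≈ 408.9 kg VSS/d.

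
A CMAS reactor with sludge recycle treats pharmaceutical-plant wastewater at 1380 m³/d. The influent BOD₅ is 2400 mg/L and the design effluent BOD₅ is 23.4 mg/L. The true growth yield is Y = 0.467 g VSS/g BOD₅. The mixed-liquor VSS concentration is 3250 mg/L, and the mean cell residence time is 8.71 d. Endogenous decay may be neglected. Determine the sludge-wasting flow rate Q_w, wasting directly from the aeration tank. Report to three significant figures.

Biomass mass balance (decay neglected): V·X = Y·Q·(S₀ − S)·θ_c, so V = 0.467 × 1380 × (2400 − 23.4) × 8.71 / 3250 = 4105 m³.
With mixed-liquor wasting, θ_c = V/Q_w, so Q_w = V/θ_c = 4105/8.71 = 471.3 m³/d.

Q_w ≈ 471 m³/d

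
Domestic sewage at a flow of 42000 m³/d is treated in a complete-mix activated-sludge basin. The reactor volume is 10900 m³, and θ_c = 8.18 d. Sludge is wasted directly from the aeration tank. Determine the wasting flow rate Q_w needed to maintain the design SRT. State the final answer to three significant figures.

For wasting at MLVSS concentration, Q_w = V/θ_c = 10900/8.18 = 1333 m³/d.

Q_w ≈ 1330 m³/d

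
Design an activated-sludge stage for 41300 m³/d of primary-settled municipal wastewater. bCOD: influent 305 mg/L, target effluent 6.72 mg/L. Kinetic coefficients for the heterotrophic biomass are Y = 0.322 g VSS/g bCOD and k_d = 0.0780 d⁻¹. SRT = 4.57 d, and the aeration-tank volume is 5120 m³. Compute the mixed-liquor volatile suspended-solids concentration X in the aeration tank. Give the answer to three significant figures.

X ≈ 2610 mg/L

X = Y·Q·ΔS·θ_c / [V·(1 + k_d θ_c)] = 0.322 × 41300 × (305 − 6.72) × 4.57 / [5120 × (1 + 0.0780 × 4.57)] = 2610 mg/L.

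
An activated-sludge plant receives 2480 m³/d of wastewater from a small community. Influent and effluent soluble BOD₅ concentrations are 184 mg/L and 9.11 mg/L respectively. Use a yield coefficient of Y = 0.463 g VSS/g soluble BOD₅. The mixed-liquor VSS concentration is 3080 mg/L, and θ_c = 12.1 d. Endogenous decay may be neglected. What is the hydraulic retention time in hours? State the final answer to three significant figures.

τ ≈ 7.63 h

With k_d = 0 the design equation reduces to V = Y Q (S₀−S) θ_c / X = 0.463 × 2480 × (184 − 9.11) × 12.1 / 3080 = 788.9 m³.
Hydraulic retention time τ = V/Q = 788.9 / 2480 = 0.3181 d = 7.635 h.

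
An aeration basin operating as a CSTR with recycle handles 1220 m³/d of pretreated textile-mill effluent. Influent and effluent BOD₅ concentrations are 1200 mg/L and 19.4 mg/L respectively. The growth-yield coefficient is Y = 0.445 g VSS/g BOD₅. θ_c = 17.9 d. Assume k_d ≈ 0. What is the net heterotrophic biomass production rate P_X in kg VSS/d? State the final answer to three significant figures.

With endogenous decay neglected, the observed yield equals the true yield: Y_obs = Y = 0.445 g VSS/g BOD₅.
ΔS = 1200 − 19.4 = 1181 mg/L, so the substrate removal rate is 1220 × 1181/1000 = 1440 kg BOD₅/d.
So the net sludge growth is P_X = 0.4450 × 1440 = 640.9 kg VSS/d.

P_X ≈ 641 kg VSS/d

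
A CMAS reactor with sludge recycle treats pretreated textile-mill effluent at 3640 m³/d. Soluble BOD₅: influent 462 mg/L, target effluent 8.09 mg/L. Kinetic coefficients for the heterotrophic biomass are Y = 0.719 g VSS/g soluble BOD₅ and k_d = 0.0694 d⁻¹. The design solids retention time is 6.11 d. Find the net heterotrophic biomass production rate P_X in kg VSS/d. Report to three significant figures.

P_X ≈ 834 kg VSS/d

Correct the yield for decay: Y_obs = Y/(1 + k_d θ_c) = 0.719 / (1 + 0.0694 × 6.11) = 0.719 / 1.424 = 0.5049.
Mass of soluble BOD₅ removed per day: Q(S₀ − S) = 3640 × 453.9 g/m³ = 1652 kg/d.
Net biomass production P_X = Y_obs × Q·(S₀ − S) = 0.5049 × 1652 = 834.2 kg VSS/d.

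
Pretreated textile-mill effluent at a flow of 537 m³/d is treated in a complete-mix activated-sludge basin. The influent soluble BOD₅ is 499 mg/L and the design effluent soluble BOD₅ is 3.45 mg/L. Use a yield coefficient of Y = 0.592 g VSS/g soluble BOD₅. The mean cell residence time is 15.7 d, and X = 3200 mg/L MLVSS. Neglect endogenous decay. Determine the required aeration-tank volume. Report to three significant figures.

V·X = Y·Q·ΔS·θ_c gives V = 0.592 × 537 × (499 − 3.45) × 15.7 / 3200 = 772.9 m³.

V ≈ 773 m³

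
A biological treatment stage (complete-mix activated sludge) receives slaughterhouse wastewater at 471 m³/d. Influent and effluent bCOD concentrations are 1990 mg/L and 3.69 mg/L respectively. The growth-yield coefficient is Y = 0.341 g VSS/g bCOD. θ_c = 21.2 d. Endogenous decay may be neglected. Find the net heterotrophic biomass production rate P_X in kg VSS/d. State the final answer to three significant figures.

Since k_d ≈ 0, Y_obs = Y = 0.341 g VSS/g bCOD.
Mass of bCOD removed per day: Q(S₀ − S) = 471 × 1986 g/m³ = 935.6 kg/d.
Net biomass production P_X = Y_obs × Q·(S₀ − S) = 0.3410 × 935.6 = 319.0 kg VSS/d.

P_X ≈ 319 kg VSS/d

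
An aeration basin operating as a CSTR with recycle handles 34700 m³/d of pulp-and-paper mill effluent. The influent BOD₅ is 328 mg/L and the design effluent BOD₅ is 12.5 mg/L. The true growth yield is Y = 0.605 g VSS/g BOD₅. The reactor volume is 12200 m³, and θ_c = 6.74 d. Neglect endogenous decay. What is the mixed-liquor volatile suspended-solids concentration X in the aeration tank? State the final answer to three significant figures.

X ≈ 3660 mg/L

From V·X = Y·Q·(S₀ − S)·θ_c (decay neglected): X = 0.605 × 34700 × (328 − 12.5) × 6.74 / 12200 = 3659 mg/L.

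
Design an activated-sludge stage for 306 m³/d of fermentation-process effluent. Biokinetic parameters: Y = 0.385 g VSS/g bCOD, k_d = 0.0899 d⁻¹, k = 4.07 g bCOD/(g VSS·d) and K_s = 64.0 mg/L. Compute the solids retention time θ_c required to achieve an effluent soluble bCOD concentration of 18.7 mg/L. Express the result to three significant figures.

θ_c ≈ 3.78 d

From 1/θ_c = Y·k·S/(K_s + S) − k_d: Y·k·S/(K_s+S) = 0.385 × 4.07 × 18.7 / (64.0 + 18.7) = 0.3543 d⁻¹.
θ_c = 1/(μ − k_d) = 1/(0.3543 − 0.0899) = 1/0.2644 = 3.782 d.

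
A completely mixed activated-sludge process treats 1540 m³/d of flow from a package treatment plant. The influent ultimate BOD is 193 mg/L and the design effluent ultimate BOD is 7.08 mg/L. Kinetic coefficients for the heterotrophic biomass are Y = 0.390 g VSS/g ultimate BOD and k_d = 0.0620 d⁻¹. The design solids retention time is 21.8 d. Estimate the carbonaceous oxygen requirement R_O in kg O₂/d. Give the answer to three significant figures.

R_O ≈ 219 kg O₂/d

Correct the yield for decay: Y_obs = Y/(1 + k_d θ_c) = 0.390 / (1 + 0.0620 × 21.8) = 0.390 / 2.352 = 0.1658.
ΔS = 193 − 7.08 = 185.9 mg/L, so the substrate removal rate is 1540 × 185.9/1000 = 286.3 kg ultimate BOD/d.
Biomass synthesised: P_X = Y_obs × 286.3 = 47.48 kg VSS/d.
Carbonaceous O₂ demand = substrate oxidised − cell-mass equivalent = 286.3 − 1.42 × 47.48 = 218.9 kg O₂/d.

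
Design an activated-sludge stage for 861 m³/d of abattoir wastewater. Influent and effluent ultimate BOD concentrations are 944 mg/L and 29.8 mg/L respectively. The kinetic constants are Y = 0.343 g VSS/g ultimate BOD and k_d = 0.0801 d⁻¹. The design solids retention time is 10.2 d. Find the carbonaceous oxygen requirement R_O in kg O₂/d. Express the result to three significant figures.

R_O ≈ 576 kg O₂/d

The observed yield is Y_obs = Y/(1 + k_d·θ_c) = 0.343 / (1 + 0.0801 × 10.2) = 0.343 / 1.817 = 0.1888 g VSS per g ultimate BOD removed.
Substrate removed = Q·(S₀ − S) = 861 m³/d × (944 − 29.8) g/m³ = 7.87×10^5 g/d = 787.1 kg/d.
P_X = Y_obs·Q·(S₀ − S) = 0.1888 × 787.1 = 148.6 kg VSS/d.
Carbonaceous O₂ demand = substrate oxidised − cell-mass equivalent = 787.1 − 1.42 × 148.6 = 576.1 kg O₂/d.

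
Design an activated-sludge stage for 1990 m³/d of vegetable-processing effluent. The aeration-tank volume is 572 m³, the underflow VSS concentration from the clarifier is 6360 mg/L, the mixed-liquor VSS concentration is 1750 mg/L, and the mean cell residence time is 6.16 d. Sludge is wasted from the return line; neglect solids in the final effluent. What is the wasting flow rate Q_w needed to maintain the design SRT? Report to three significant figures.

θ_c = V·X/(Q_w·X_r) when wasting from the recycle, so Q_w = V·X/(θ_c·X_r) = 572.0 × 1750 / (6.16 × 6360) = 25.55 m³/d.

Q_w ≈ 25.6 m³/d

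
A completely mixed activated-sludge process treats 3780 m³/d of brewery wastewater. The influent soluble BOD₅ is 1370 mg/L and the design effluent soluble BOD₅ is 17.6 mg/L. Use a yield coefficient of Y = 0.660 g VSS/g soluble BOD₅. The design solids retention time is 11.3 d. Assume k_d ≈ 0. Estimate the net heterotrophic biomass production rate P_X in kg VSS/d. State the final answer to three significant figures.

Since k_d ≈ 0, Y_obs = Y = 0.660 g VSS/g soluble BOD₅.
Substrate removed = Q·(S₀ − S) = 3780 m³/d × (1370 − 17.6) g/m³ = 5.11×10^6 g/d = 5112 kg/d.
So the net sludge growth is P_X = 0.6600 × 5112 = 3374 kg VSS/d.

P_X ≈ 3370 kg VSS/d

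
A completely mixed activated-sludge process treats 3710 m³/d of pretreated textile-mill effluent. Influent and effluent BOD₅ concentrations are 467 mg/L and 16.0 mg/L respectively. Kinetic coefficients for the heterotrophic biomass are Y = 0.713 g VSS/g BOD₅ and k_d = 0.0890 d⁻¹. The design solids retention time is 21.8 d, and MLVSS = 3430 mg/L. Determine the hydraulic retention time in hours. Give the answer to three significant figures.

τ ≈ 16.7 h

Steady-state biomass mass balance: V·X·(1 + k_d·θ_c) = Y·Q·(S₀ − S)·θ_c, so V = 0.713 × 3710 × (467 − 16.0) × 21.8 / [3430 × (1 + 0.0890 × 21.8)] = 2.6×10^7 / 10085 = 2579 m³.
HRT = V/Q = 2579 m³ / 3710 m³·d⁻¹ = 0.6951 d × 24 = 16.68 h.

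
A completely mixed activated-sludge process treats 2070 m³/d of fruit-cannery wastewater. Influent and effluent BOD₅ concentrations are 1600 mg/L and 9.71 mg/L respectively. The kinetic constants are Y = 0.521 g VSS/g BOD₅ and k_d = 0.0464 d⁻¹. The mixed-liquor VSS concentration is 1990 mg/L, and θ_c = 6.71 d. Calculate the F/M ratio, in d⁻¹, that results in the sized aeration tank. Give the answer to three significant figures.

F/M ≈ 0.377 d⁻¹

Rearranging the biomass balance for a CMAS with decay, V = Y·Q·ΔS·θ_c / [X·(1+k_d θ_c)] = 0.521 × 2070 × (1600 − 9.71) × 6.71 / [1990 × (1 + 0.0464 × 6.71)] = 1.15×10^7 / 2610 = 4410 m³.
Food-to-microorganism ratio F/M = Q S₀ / (V X) = 2070 × 1600 / (4410 × 1990) = 0.3774 d⁻¹.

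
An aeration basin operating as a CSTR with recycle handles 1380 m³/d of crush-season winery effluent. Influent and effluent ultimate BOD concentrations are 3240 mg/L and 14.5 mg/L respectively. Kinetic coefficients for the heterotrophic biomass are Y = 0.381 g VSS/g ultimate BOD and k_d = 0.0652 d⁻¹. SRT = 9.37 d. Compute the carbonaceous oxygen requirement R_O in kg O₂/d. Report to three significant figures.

Correct the yield for decay: Y_obs = Y/(1 + k_d θ_c) = 0.381 / (1 + 0.0652 × 9.37) = 0.381 / 1.611 = 0.2365.
Mass of ultimate BOD removed per day: Q(S₀ − S) = 1380 × 3226 g/m³ = 4451 kg/d.
Net sludge production P_X = 0.2365 × 4451 = 1053 kg VSS/d.
R_O = Q·(S₀ − S) − 1.42·P_X = 4451 − 1.42 × 1053 = 2956 kg O₂/d.

R_O ≈ 2960 kg O₂/d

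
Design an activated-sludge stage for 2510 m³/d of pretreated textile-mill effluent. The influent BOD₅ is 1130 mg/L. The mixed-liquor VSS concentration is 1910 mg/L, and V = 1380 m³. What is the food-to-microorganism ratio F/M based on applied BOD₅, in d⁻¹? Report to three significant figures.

F/M ≈ 1.08 d⁻¹

F/M = Q·S₀ / (V·X) = 2510 × 1130 / (1380 × 1910) = 1.076 g BOD₅·(g VSS·d)⁻¹.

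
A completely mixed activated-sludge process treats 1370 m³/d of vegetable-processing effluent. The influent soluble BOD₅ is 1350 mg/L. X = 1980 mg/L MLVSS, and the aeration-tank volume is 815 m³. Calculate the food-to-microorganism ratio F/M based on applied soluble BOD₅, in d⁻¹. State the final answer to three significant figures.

F/M ≈ 1.15 d⁻¹

Food-to-microorganism ratio F/M = Q S₀ / (V X) = 1370 × 1350 / (815.0 × 1980) = 1.146 d⁻¹.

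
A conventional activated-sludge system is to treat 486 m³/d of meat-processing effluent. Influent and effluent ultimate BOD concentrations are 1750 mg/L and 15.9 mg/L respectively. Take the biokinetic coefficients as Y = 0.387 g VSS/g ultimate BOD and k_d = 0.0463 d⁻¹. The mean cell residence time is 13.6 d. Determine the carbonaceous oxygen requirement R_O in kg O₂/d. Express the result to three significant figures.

Y_obs = Y / (1 + k_d θ_c) = 0.387 / (1 + 0.0463 × 13.6) = 0.387 / 1.630 = 0.2375.
Substrate removed = Q·(S₀ − S) = 486 m³/d × (1750 − 15.9) g/m³ = 8.43×10^5 g/d = 842.8 kg/d.
Biomass synthesised: P_X = Y_obs × 842.8 = 200.1 kg VSS/d.
Carbonaceous O₂ demand = substrate oxidised − cell-mass equivalent = 842.8 − 1.42 × 200.1 = 558.6 kg O₂/d.

R_O ≈ 559 kg O₂/d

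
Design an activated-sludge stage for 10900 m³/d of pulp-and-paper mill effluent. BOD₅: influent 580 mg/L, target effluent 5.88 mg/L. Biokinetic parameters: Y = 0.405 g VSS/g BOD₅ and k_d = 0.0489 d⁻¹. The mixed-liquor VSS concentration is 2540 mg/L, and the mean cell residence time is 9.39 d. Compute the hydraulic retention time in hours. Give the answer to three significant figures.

Steady-state biomass mass balance: V·X·(1 + k_d·θ_c) = Y·Q·(S₀ − S)·θ_c, so V = 0.405 × 10900 × (580 − 5.88) × 9.39 / [2540 × (1 + 0.0489 × 9.39)] = 2.38×10^7 / 3706 = 6421 m³.
HRT = V/Q = 6421 m³ / 10900 m³·d⁻¹ = 0.5891 d × 24 = 14.14 h.

τ ≈ 14.1 h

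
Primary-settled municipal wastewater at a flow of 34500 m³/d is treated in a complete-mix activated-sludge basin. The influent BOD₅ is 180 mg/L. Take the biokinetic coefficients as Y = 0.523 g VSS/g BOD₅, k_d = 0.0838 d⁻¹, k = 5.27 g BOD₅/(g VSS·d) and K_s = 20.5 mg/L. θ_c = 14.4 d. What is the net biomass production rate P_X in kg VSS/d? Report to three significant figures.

From the Monod/SRT balance for a CMAS, S = K_s·(1+k_d θ_c)/[θ_c·(Y k − k_d) − 1] = 20.5 × (1 + 0.0838 × 14.4) / [14.4 × (0.523 × 5.27 − 0.0838) − 1] = 45.24 / 37.48 = 1.207 mg/L.
Correct the yield for decay: Y_obs = Y/(1 + k_d θ_c) = 0.523 / (1 + 0.0838 × 14.4) = 0.523 / 2.207 = 0.2370.
Substrate removed = Q·(S₀ − S) = 34500 m³/d × (180 − 1.21) g/m³ = 6.17×10^6 g/d = 6168 kg/d.
Biomass produced: P_X = Y_obs·Q·ΔS = 0.2370 × 6168 ≈ 1462 kg VSS/d.

P_X ≈ 1460 kg VSS/d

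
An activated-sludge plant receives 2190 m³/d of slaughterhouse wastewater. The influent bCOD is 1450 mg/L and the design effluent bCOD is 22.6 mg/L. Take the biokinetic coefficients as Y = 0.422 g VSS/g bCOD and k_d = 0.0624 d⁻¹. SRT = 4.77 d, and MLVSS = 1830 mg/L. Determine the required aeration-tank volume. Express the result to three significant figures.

Steady-state biomass mass balance: V·X·(1 + k_d·θ_c) = Y·Q·(S₀ − S)·θ_c, so V = 0.422 × 2190 × (1450 − 22.6) × 4.77 / [1830 × (1 + 0.0624 × 4.77)] = 6.29×10^6 / 2375 = 2650 m³.

V ≈ 2650 m³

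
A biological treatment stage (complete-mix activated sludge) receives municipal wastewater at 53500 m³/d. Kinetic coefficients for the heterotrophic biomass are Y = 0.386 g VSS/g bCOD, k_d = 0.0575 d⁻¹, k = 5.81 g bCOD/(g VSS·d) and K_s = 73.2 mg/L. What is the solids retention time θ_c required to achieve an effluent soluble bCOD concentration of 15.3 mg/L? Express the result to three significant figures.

θ_c ≈ 3.03 d

At the target effluent, Y k S/(K_s+S) = 0.386×5.81×15.3/88.50 = 0.3877 d⁻¹.
1/θ_c = 0.3877 − 0.0575 = 0.3302 d⁻¹, so θ_c = 3.028 d.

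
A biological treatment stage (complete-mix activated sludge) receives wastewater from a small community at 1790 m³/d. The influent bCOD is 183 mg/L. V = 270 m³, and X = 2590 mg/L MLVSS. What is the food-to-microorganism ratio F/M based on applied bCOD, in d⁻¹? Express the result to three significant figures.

F/M ≈ 0.468 d⁻¹

F/M = applied load / biomass = Q·S₀/(V·X) = 1790 × 183 / (270.0 × 2590) = 0.4684 d⁻¹.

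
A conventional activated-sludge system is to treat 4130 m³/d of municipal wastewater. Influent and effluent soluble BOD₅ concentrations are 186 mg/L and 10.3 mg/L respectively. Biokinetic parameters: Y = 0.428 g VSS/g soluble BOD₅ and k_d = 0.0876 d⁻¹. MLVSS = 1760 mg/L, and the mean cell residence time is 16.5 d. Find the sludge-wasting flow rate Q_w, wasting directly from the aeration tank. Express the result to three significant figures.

From the SRT design equation V = Y Q (S₀−S) θ_c / [X (1 + k_d θ_c)] = 0.428 × 4130 × (186 − 10.3) × 16.5 / [1760 × (1 + 0.0876 × 16.5)] = 5.12×10^6 / 4304 = 1191 m³.
For wasting at MLVSS concentration, Q_w = V/θ_c = 1191/16.5 = 72.16 m³/d.

Q_w ≈ 72.2 m³/d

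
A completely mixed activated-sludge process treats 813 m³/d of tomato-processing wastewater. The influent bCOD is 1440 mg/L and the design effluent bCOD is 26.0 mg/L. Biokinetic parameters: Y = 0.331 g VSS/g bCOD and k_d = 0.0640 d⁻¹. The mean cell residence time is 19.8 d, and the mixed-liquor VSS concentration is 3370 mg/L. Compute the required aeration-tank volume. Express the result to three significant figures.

Steady-state biomass mass balance: V·X·(1 + k_d·θ_c) = Y·Q·(S₀ − S)·θ_c, so V = 0.331 × 813 × (1440 − 26.0) × 19.8 / [3370 × (1 + 0.0640 × 19.8)] = 7.53×10^6 / 7640 = 986.1 m³.

V ≈ 986 m³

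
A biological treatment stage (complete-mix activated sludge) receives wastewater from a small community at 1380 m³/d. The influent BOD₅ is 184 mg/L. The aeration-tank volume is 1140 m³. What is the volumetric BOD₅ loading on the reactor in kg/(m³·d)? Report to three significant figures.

L_v ≈ 0.223 kg BOD₅/(m³·d)

L_v = Q S₀ / V = 1380 × 184 × 10⁻³ / 1140 = 0.2227 kg/(m³·d).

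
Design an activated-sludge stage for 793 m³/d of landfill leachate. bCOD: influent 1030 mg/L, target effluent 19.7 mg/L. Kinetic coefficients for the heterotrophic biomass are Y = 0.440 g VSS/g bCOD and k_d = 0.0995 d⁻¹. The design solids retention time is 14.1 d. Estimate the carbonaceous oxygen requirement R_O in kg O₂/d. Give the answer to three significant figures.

Correct the yield for decay: Y_obs = Y/(1 + k_d θ_c) = 0.440 / (1 + 0.0995 × 14.1) = 0.440 / 2.403 = 0.1831.
ΔS = 1030 − 19.7 = 1010 mg/L, so the substrate removal rate is 793 × 1010/1000 = 801.2 kg bCOD/d.
Net sludge production P_X = 0.1831 × 801.2 = 146.7 kg VSS/d.
R_O = Q·(S₀ − S) − 1.42·P_X = 801.2 − 1.42 × 146.7 = 592.9 kg O₂/d.

R_O ≈ 593 kg O₂/d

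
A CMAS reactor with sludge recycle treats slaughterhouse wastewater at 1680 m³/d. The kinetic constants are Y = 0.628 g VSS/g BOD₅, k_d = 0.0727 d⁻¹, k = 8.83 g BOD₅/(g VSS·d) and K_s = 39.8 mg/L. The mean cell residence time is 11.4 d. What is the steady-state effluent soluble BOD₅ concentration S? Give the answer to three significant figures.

From the Monod/SRT balance for a CMAS, S = K_s·(1+k_d θ_c)/[θ_c·(Y k − k_d) − 1] = 39.8 × (1 + 0.0727 × 11.4) / [11.4 × (0.628 × 8.83 − 0.0727) − 1] = 72.79 / 61.39 = 1.186 mg/L.

S ≈ 1.19 mg/L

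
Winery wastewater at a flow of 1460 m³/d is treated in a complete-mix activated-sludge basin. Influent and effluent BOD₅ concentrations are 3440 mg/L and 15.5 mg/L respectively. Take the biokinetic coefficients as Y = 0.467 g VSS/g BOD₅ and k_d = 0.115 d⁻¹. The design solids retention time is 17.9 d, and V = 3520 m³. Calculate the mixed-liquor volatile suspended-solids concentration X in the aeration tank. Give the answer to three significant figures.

X ≈ 3880 mg/L

Solving the biomass balance for X: X = Y Q (S₀−S) θ_c / [V (1+k_d θ_c)] = 0.467 × 1460 × (3440 − 15.5) × 17.9 / [3520 × (1 + 0.115 × 17.9)] = 3882 mg/L.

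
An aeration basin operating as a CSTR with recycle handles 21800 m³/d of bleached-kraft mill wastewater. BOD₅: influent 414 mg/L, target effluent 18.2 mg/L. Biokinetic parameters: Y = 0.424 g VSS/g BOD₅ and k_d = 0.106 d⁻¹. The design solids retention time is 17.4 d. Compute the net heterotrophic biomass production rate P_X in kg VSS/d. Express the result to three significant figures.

P_X ≈ 1290 kg VSS/d

Observed yield with endogenous decay: Y_obs = Y / (1 + k_d·θ_c) = 0.424 / (1 + 0.106 × 17.4) = 0.424 / 2.844 = 0.1491 g VSS/g BOD₅.
Q·(S₀ − S) = 21800 × (414 − 18.2) × 10⁻³ = 8628 kg/d removed.
Net biomass production P_X = Y_obs × Q·(S₀ − S) = 0.1491 × 8628 = 1286 kg VSS/d.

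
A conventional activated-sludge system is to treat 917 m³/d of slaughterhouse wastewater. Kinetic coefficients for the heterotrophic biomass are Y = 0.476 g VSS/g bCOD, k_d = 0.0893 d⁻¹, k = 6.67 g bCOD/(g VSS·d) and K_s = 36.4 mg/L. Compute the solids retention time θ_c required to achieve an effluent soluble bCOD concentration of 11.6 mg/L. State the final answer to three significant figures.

Specific growth rate at S = 11.6 mg/L: μ = YkS/(K_s+S) = 0.476·6.67·11.6/(36.4+11.6) = 0.7673 d⁻¹.
1/θ_c = 0.7673 − 0.0893 = 0.6780 d⁻¹, so θ_c = 1.475 d.

θ_c ≈ 1.47 d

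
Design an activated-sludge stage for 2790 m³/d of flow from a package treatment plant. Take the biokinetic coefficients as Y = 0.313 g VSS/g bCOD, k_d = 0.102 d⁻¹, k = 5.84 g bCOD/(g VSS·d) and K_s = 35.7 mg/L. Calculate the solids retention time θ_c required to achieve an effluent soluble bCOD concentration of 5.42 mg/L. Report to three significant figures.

θ_c ≈ 7.20 d

From 1/θ_c = Y·k·S/(K_s + S) − k_d: Y·k·S/(K_s+S) = 0.313 × 5.84 × 5.42 / (35.7 + 5.42) = 0.2409 d⁻¹.
1/θ_c = 0.2409 − 0.102 = 0.1389 d⁻¹, so θ_c = 7.198 d.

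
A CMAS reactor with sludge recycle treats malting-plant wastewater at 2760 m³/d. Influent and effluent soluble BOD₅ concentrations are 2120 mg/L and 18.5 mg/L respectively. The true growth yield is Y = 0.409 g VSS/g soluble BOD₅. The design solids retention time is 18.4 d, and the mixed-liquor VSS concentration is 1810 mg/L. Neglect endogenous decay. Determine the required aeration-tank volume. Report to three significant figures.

Biomass mass balance (decay neglected): V·X = Y·Q·(S₀ − S)·θ_c, so V = 0.409 × 2760 × (2120 − 18.5) × 18.4 / 1810 = 24116 m³.

V ≈ 24100 m³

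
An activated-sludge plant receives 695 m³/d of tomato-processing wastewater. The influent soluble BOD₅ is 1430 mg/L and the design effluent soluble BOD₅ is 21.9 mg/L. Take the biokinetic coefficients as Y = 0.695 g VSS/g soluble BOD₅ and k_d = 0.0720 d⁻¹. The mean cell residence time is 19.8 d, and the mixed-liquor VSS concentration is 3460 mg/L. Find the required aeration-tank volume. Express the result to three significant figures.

V ≈ 1600 m³

Rearranging the biomass balance for a CMAS with decay, V = Y·Q·ΔS·θ_c / [X·(1+k_d θ_c)] = 0.695 × 695 × (1430 − 21.9) × 19.8 / [3460 × (1 + 0.0720 × 19.8)] = 1.35×10^7 / 8393 = 1605 m³.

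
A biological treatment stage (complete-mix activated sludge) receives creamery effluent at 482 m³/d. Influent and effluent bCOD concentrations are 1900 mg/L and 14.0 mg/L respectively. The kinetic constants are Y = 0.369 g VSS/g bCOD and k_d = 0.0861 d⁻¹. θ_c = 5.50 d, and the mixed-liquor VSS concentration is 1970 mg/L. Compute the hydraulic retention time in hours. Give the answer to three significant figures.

τ ≈ 31.6 h

From the SRT design equation V = Y Q (S₀−S) θ_c / [X (1 + k_d θ_c)] = 0.369 × 482 × (1900 − 14.0) × 5.50 / [1970 × (1 + 0.0861 × 5.50)] = 1.84×10^6 / 2903 = 635.5 m³.
Hydraulic retention time τ = V/Q = 635.5 / 482 = 1.319 d = 31.65 h.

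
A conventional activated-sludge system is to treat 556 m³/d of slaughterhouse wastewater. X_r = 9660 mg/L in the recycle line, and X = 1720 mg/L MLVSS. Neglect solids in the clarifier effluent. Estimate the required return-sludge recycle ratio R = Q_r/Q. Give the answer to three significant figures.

R ≈ 0.217

Mass balance around the secondary clarifier (neglecting effluent solids): R = X / (X_r − X) = 1720 / (9660 − 1720) = 0.2166.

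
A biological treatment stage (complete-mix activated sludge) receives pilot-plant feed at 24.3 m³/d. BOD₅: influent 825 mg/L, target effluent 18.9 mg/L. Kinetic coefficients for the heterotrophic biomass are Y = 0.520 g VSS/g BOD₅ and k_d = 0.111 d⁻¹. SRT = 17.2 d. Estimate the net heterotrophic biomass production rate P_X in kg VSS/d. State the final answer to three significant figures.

P_X ≈ 3.50 kg VSS/d

The observed yield is Y_obs = Y/(1 + k_d·θ_c) = 0.520 / (1 + 0.111 × 17.2) = 0.520 / 2.909 = 0.1787 g VSS per g BOD₅ removed.
Mass of BOD₅ removed per day: Q(S₀ − S) = 24.3 × 806.1 g/m³ = 19.59 kg/d.
Net biomass production P_X = Y_obs × Q·(S₀ − S) = 0.1787 × 19.59 = 3.501 kg VSS/d.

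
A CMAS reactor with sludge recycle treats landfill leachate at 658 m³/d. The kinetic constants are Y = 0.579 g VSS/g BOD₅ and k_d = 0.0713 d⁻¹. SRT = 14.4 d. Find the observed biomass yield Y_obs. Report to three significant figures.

Observed yield with endogenous decay: Y_obs = Y / (1 + k_d·θ_c) = 0.579 / (1 + 0.0713 × 14.4) = 0.579 / 2.027 = 0.2857 g VSS/g BOD₅.

Y_obs ≈ 0.286 g VSS/g BOD₅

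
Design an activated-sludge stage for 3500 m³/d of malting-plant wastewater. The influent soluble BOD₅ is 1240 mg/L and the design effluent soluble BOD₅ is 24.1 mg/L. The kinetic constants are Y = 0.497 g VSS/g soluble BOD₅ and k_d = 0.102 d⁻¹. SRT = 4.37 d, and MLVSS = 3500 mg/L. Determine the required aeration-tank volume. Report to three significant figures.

V ≈ 1830 m³

From the SRT design equation V = Y Q (S₀−S) θ_c / [X (1 + k_d θ_c)] = 0.497 × 3500 × (1240 − 24.1) × 4.37 / [3500 × (1 + 0.102 × 4.37)] = 9.24×10^6 / 5060 = 1827 m³.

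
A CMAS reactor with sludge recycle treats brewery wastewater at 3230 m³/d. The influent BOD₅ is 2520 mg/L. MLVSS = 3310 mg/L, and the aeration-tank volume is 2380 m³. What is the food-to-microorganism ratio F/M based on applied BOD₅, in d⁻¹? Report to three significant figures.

F/M = Q·S₀ / (V·X) = 3230 × 2520 / (2380 × 3310) = 1.033 g BOD₅·(g VSS·d)⁻¹.

F/M ≈ 1.03 d⁻¹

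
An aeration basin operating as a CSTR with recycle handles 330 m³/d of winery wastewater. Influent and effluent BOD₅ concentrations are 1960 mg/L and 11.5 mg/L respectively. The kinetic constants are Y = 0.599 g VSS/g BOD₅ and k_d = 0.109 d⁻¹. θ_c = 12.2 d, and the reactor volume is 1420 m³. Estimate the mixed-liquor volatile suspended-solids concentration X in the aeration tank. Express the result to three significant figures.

From V·X·(1 + k_d·θ_c) = Y·Q·(S₀ − S)·θ_c: X = 0.599 × 330 × (1960 − 11.5) × 12.2 / [1420 × (1 + 0.109 × 12.2)] = 1420 mg/L.

X ≈ 1420 mg/L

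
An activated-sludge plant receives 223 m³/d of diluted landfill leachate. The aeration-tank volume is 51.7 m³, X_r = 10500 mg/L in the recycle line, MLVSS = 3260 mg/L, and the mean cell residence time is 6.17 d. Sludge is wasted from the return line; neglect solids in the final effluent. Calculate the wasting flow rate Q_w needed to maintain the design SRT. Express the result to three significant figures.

θ_c = V·X/(Q_w·X_r) when wasting from the recycle, so Q_w = V·X/(θ_c·X_r) = 51.70 × 3260 / (6.17 × 10500) = 2.602 m³/d.

Q_w ≈ 2.60 m³/d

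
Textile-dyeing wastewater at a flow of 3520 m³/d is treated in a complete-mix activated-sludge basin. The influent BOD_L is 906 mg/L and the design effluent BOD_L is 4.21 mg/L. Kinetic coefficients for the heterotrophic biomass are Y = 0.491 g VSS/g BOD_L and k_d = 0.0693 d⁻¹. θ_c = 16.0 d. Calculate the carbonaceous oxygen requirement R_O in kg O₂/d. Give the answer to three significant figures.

R_O ≈ 2120 kg O₂/d

Y_obs = Y / (1 + k_d θ_c) = 0.491 / (1 + 0.0693 × 16.0) = 0.491 / 2.109 = 0.2328.
Mass of BOD_L removed per day: Q(S₀ − S) = 3520 × 901.8 g/m³ = 3174 kg/d.
Biomass synthesised: P_X = Y_obs × 3174 = 739.1 kg VSS/d.
R_O = Q·ΔS − 1.42 P_X = 3174 − 1050 = 2125 kg O₂/d.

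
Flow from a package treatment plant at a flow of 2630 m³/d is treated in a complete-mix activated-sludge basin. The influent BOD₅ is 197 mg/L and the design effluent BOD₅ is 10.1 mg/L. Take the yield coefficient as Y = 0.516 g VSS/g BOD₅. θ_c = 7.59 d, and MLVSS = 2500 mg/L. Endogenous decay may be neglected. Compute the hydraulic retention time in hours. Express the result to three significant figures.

τ ≈ 7.03 h

V·X = Y·Q·ΔS·θ_c gives V = 0.516 × 2630 × (197 − 10.1) × 7.59 / 2500 = 770.0 m³.
τ = V/Q = 770.0/2630 = 0.2928 d, or 7.027 h.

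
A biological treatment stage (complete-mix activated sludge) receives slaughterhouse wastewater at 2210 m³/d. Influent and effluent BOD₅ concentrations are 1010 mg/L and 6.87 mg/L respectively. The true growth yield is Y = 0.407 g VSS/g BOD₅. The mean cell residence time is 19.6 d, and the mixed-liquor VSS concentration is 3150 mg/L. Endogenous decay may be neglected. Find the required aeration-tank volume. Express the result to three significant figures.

With k_d = 0 the design equation reduces to V = Y Q (S₀−S) θ_c / X = 0.407 × 2210 × (1010 − 6.87) × 19.6 / 3150 = 5614 m³.

V ≈ 5610 m³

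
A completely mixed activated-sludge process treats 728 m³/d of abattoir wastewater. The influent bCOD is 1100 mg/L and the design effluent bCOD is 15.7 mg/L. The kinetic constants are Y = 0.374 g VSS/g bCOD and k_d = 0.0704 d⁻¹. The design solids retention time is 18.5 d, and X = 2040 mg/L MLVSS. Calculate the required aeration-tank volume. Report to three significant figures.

V ≈ 1160 m³

Steady-state biomass mass balance: V·X·(1 + k_d·θ_c) = Y·Q·(S₀ − S)·θ_c, so V = 0.374 × 728 × (1100 − 15.7) × 18.5 / [2040 × (1 + 0.0704 × 18.5)] = 5.46×10^6 / 4697 = 1163 m³.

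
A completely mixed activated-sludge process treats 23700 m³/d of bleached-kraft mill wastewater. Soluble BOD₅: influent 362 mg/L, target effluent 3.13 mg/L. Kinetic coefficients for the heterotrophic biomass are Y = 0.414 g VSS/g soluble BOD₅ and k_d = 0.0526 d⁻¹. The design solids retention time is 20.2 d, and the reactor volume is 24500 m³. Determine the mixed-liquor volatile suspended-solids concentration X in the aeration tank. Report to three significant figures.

X ≈ 1410 mg/L

Solving the biomass balance for X: X = Y Q (S₀−S) θ_c / [V (1+k_d θ_c)] = 0.414 × 23700 × (362 − 3.13) × 20.2 / [24500 × (1 + 0.0526 × 20.2)] = 1408 mg/L.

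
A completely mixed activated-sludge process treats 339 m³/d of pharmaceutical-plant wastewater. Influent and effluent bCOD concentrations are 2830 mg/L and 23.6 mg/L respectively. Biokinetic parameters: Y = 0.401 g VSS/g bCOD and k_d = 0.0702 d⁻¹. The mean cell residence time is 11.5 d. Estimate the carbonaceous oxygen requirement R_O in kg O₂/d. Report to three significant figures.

Y_obs = Y / (1 + k_d θ_c) = 0.401 / (1 + 0.0702 × 11.5) = 0.401 / 1.807 = 0.2219.
Q·(S₀ − S) = 339 × (2830 − 23.6) × 10⁻³ = 951.4 kg/d removed.
P_X = Y_obs·Q·(S₀ − S) = 0.2219 × 951.4 = 211.1 kg VSS/d.
Carbonaceous O₂ demand = substrate oxidised − cell-mass equivalent = 951.4 − 1.42 × 211.1 = 651.6 kg O₂/d.

R_O ≈ 652 kg O₂/d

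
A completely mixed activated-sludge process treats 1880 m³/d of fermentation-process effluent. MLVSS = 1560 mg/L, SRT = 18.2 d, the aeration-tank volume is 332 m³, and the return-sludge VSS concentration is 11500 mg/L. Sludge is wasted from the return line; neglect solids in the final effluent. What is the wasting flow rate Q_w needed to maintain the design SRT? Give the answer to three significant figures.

Wasting from the return line (neglecting effluent solids): Q_w = V·X / (θ_c·X_r) = 332.0 × 1560 / (18.2 × 11500) = 2.475 m³/d.

Q_w ≈ 2.47 m³/d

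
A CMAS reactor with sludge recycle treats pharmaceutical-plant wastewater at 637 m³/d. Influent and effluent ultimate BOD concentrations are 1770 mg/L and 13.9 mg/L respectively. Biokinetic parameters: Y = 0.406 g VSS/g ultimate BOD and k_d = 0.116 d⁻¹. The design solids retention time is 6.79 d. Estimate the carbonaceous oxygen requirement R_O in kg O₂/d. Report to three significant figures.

The observed yield is Y_obs = Y/(1 + k_d·θ_c) = 0.406 / (1 + 0.116 × 6.79) = 0.406 / 1.788 = 0.2271 g VSS per g ultimate BOD removed.
Substrate removed = Q·(S₀ − S) = 637 m³/d × (1770 − 13.9) g/m³ = 1.12×10^6 g/d = 1119 kg/d.
Biomass synthesised: P_X = Y_obs × 1119 = 254.1 kg VSS/d.
R_O = Q·ΔS − 1.42 P_X = 1119 − 360.8 = 757.9 kg O₂/d.

R_O ≈ 758 kg O₂/d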